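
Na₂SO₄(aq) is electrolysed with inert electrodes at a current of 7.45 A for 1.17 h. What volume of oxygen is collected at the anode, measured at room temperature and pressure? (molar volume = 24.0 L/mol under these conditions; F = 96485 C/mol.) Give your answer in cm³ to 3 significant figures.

1950 cm³

Q = It = 7.45 × 4212 = 31380 C
Moles of electrons = 31380 / 96485 = 0.3252 mol
2H₂O → O₂ + 4H⁺ + 4e⁻, so n(O₂) = 0.3252 / 4 = 0.08130 mol
V = 0.08130 × 24.0 = 1.951 L
= 1950 cm³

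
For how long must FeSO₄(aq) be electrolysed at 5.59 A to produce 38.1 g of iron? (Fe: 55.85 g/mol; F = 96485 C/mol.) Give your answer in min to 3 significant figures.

n(Fe) = 38.1 / 55.85 = 0.6822 mol
Fe²⁺ + 2e⁻ → Fe, so n(e⁻) = 2 × 0.6822 = 1.364 mol
Q = 1.364 × 96485 = 1.316×10^5 C
t = Q / I = 1.316×10^5 / 5.59 = 23540 s = 392 min

392 min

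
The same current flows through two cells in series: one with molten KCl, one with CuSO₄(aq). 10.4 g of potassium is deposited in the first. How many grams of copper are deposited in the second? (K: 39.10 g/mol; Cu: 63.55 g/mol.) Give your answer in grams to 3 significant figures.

8.45 g

n(K) = 10.4 / 39.10 = 0.2660 mol
K⁺ + e⁻ → K, so n(e⁻) = 0.2660 mol
Same current for the same time ⇒ same n(e⁻) = 0.2660 mol in both cells.
Cu²⁺ + 2e⁻ → Cu, so n(Cu) = 0.2660 / 2 = 0.1330 mol
m(Cu) = 0.1330 × 63.55 = 8.45 g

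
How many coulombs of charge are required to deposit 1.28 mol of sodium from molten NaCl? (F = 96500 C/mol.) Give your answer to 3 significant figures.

Na⁺ + e⁻ → Na, so n(e⁻) = 1 × 1.28 = 1.280 mol
Q = 1.280 × 96500 = 1.235×10^5 C

1.24×10^5 C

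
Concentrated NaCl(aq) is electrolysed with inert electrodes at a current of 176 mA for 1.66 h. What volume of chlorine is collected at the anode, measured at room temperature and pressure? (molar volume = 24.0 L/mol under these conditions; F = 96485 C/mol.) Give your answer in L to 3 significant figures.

Charge passed = 0.176 × 5976 = 1052 C
n(e⁻) = 1052 / 96485 = 0.01090 mol
2Cl⁻ → Cl₂ + 2e⁻, so n(Cl₂) = 0.01090 / 2 = 0.005450 mol
V = 0.005450 × 24.0 = 0.1308 L

0.131 L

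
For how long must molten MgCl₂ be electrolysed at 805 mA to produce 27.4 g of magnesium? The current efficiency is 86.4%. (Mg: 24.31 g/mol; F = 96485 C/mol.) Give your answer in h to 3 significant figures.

86.9 h

n(Mg) = 27.4 / 24.31 = 1.127 mol
Mg²⁺ + 2e⁻ → Mg, so n(e⁻) = 2 × 1.127 = 2.254 mol
Q = 2.254 × 96485 / 0.864 = 2.517×10^5 C
t = Q / I = 2.517×10^5 / 0.805 = 3.127×10^5 s = 86.9 h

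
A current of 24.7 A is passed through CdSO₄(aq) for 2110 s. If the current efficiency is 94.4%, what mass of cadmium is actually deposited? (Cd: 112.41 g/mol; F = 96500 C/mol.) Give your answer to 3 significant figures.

28.7 g

Q = 24.7 × 2110 = 52120 C
n(e⁻) = 52120 / 96500 = 0.5401 mol
Cd²⁺ + 2e⁻ → Cd, so theoretical m(Cd) = 0.2701 × 112.41 = 30.36 g
Actual mass = 94.4% × 30.36 = 28.7 g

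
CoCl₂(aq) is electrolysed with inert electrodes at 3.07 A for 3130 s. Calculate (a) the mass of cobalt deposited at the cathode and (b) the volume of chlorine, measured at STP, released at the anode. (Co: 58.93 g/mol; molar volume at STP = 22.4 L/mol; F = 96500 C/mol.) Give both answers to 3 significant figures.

2.93 g Co; 1.12 L Cl₂

Q = 3.07 × 3130 = 9609 C; n(e⁻) = 9609 / 96500 = 0.09958 mol
Cathode: Co²⁺ + 2e⁻ → Co → n(Co) = 0.09958/2 = 0.04979 mol → 2.93 g
Anode: 2Cl⁻ → Cl₂ + 2e⁻ → n(Cl₂) = 0.09958/2 = 0.04979 mol → 1.12 L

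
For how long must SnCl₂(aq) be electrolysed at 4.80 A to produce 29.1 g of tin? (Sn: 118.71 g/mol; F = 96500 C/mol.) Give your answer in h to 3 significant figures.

n(Sn) = 29.1 / 118.71 = 0.2451 mol
Sn²⁺ + 2e⁻ → Sn, so n(e⁻) = 2 × 0.2451 = 0.4902 mol
Q = 0.4902 × 96500 = 47300 C
t = Q / I = 47300 / 4.80 = 9854 s = 2.74 h

2.74 h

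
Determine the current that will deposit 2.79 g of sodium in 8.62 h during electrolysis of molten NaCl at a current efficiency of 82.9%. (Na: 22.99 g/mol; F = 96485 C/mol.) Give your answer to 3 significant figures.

n(Na) = 2.79 / 22.99 = 0.1214 mol
Na⁺ + e⁻ → Na, so n(e⁻) = 0.1214 mol
Q = 0.1214 × 96485 / 0.829 = 14130 C
I = Q / t = 14130 / 31032 s = 0.455 A

0.455 A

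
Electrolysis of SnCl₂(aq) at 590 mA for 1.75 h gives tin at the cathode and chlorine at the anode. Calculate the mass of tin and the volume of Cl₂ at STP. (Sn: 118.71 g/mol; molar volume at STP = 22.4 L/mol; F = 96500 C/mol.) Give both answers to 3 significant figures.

2.29 g Sn; 0.431 L Cl₂

Q = 0.590 × 6300 = 3717 C; n(e⁻) = 3717 / 96500 = 0.03852 mol
Cathode: Sn²⁺ + 2e⁻ → Sn → n(Sn) = 0.03852/2 = 0.01926 mol → 2.29 g
Anode: 2Cl⁻ → Cl₂ + 2e⁻ → n(Cl₂) = 0.03852/2 = 0.01926 mol → 0.431 L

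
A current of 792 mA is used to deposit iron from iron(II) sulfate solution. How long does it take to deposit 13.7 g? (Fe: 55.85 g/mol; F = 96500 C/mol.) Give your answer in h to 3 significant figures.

n(Fe) = 13.7 / 55.85 = 0.2453 mol
Fe²⁺ + 2e⁻ → Fe, so n(e⁻) = 2 × 0.2453 = 0.4906 mol
Q = 0.4906 × 96500 = 47340 C
t = Q / I = 47340 / 0.792 = 59770 s = 16.6 h

16.6 h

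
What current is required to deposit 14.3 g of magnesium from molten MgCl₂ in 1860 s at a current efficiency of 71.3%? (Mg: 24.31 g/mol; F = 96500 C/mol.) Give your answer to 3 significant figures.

n(Mg) = 14.3 / 24.31 = 0.5882 mol
Mg²⁺ + 2e⁻ → Mg, so n(e⁻) = 2 × 0.5882 = 1.176 mol
Q = 1.176 × 96500 / 0.713 = 1.592×10^5 C
I = Q / t = 1.592×10^5 / 1860 s = 85.6 A

85.6 A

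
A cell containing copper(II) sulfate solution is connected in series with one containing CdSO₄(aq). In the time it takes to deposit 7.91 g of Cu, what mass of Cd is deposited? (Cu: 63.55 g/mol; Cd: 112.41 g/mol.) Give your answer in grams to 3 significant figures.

n(Cu) = 7.91 / 63.55 = 0.1245 mol
Cu²⁺ + 2e⁻ → Cu, so n(e⁻) = 2 × 0.1245 = 0.2490 mol
Since the cells are in series, n(e⁻) in the Cd cell is also 0.2490 mol.
Cd²⁺ + 2e⁻ → Cd, so n(Cd) = 0.2490 / 2 = 0.1245 mol
m(Cd) = 0.1245 × 112.41 = 14.0 g

14.0 g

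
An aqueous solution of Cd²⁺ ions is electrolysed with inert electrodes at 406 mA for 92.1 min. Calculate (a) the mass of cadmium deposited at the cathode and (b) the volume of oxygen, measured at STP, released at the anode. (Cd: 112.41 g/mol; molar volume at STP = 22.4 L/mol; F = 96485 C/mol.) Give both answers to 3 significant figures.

1.31 g Cd; 0.130 L O₂

Q = 0.406 × 5526 = 2244 C; n(e⁻) = 2244 / 96485 = 0.02326 mol
Cathode: Cd²⁺ + 2e⁻ → Cd → n(Cd) = 0.02326/2 = 0.01163 mol → 1.31 g
Anode: 2H₂O → O₂ + 4H⁺ + 4e⁻ → n(O₂) = 0.02326/4 = 0.005815 mol → 0.130 L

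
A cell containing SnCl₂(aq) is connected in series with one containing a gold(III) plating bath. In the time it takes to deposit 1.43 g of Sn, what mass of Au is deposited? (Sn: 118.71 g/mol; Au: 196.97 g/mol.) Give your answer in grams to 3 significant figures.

1.58 g

n(Sn) = 1.43 / 118.71 = 0.01205 mol
Sn²⁺ + 2e⁻ → Sn, so n(e⁻) = 2 × 0.01205 = 0.02410 mol
In series, the same 0.02410 mol of electrons flows through the second cell.
Au³⁺ + 3e⁻ → Au, so n(Au) = 0.02410 / 3 = 0.008033 mol
m(Au) = 0.008033 × 196.97 = 1.58 g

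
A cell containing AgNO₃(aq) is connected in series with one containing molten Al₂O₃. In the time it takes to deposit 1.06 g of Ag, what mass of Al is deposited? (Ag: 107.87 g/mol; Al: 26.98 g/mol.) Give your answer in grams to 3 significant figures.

n(Ag) = 1.06 / 107.87 = 0.009827 mol
Ag⁺ + e⁻ → Ag, so n(e⁻) = 0.009827 mol
Same current for the same time ⇒ same n(e⁻) = 0.009827 mol in both cells.
Al³⁺ + 3e⁻ → Al, so n(Al) = 0.009827 / 3 = 0.003276 mol
m(Al) = 0.003276 × 26.98 = 0.0884 g

0.0884 g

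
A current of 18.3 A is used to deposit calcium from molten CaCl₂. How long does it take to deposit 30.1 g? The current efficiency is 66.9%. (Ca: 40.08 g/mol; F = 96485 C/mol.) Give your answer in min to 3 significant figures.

197 min

n(Ca) = 30.1 / 40.08 = 0.7510 mol
Ca²⁺ + 2e⁻ → Ca, so n(e⁻) = 2 × 0.7510 = 1.502 mol
Q = 1.502 × 96485 / 0.669 = 2.166×10^5 C
t = Q / I = 2.166×10^5 / 18.3 = 11840 s = 197 min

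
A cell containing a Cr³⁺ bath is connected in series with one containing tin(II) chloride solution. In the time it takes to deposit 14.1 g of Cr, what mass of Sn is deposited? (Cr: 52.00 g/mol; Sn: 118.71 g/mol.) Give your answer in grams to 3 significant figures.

48.3 g

n(Cr) = 14.1 / 52.00 = 0.2712 mol
Cr³⁺ + 3e⁻ → Cr, so n(e⁻) = 3 × 0.2712 = 0.8136 mol
Since the cells are in series, n(e⁻) in the Sn cell is also 0.8136 mol.
Sn²⁺ + 2e⁻ → Sn, so n(Sn) = 0.8136 / 2 = 0.4068 mol
m(Sn) = 0.4068 × 118.71 = 48.3 g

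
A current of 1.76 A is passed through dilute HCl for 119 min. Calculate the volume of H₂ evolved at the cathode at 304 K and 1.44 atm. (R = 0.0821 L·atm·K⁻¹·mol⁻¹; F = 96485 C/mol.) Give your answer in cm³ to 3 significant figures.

Q = It = 1.76 × 7140 = 12570 C
n(e⁻) = 12570 / 96485 = 0.1303 mol
2H⁺ + 2e⁻ → H₂, so n(H₂) = 0.1303 / 2 = 0.06515 mol
V = nRT/P = 0.06515 × 0.0821 × 304 / 1.44 = 1.129 L
= 1130 cm³

1130 cm³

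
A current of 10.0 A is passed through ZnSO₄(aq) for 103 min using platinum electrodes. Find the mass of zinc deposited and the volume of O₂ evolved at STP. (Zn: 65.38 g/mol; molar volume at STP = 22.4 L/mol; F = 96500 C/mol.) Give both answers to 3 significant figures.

Q = 10.0 × 6180 = 61800 C; n(e⁻) = 61800 / 96500 = 0.6404 mol
Cathode: Zn²⁺ + 2e⁻ → Zn → n(Zn) = 0.6404/2 = 0.3202 mol → 20.9 g
Anode: 2H₂O → O₂ + 4H⁺ + 4e⁻ → n(O₂) = 0.6404/4 = 0.1601 mol → 3.59 L

20.9 g Zn; 3.59 L O₂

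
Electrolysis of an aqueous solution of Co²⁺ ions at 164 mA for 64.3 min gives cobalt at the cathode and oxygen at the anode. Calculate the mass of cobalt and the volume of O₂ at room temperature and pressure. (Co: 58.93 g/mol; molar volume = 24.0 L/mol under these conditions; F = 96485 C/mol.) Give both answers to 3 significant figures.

Q = 0.164 × 3858 = 632.7 C; n(e⁻) = 632.7 / 96485 = 0.006557 mol
Cathode: Co²⁺ + 2e⁻ → Co → n(Co) = 0.006557/2 = 0.003279 mol → 0.193 g
Anode: 2H₂O → O₂ + 4H⁺ + 4e⁻ → n(O₂) = 0.006557/4 = 0.001639 mol → 0.0393 L

0.193 g Co; 0.0393 L O₂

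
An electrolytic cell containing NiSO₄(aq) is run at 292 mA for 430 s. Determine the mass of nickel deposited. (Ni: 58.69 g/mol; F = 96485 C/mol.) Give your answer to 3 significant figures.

0.0382 g

Charge passed = 0.292 × 430 = 125.6 C
n(e⁻) = 125.6 / 96485 = 0.001302 mol
Ni²⁺ + 2e⁻ → Ni, so n(Ni) = 0.001302 / 2 = 6.510×10^-4 mol
m = 6.510×10^-4 × 58.69 = 0.0382 g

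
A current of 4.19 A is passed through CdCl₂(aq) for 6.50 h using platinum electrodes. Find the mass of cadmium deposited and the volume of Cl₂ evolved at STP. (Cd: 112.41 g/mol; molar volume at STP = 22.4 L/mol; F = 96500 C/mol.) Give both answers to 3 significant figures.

Q = 4.19 × 23400 = 98050 C; n(e⁻) = 98050 / 96500 = 1.016 mol
Cathode: Cd²⁺ + 2e⁻ → Cd → n(Cd) = 1.016/2 = 0.5080 mol → 57.1 g
Anode: 2Cl⁻ → Cl₂ + 2e⁻ → n(Cl₂) = 1.016/2 = 0.5080 mol → 11.4 L

57.1 g Cd; 11.4 L Cl₂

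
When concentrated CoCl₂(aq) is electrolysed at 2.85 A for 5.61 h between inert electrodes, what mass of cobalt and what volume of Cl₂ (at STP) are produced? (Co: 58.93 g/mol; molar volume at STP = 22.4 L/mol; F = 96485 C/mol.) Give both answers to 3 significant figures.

17.6 g Co; 6.68 L Cl₂

Q = 2.85 × 20196 = 57560 C; n(e⁻) = 57560 / 96485 = 0.5966 mol
Cathode: Co²⁺ + 2e⁻ → Co → n(Co) = 0.5966/2 = 0.2983 mol → 17.6 g
Anode: 2Cl⁻ → Cl₂ + 2e⁻ → n(Cl₂) = 0.5966/2 = 0.2983 mol → 6.68 L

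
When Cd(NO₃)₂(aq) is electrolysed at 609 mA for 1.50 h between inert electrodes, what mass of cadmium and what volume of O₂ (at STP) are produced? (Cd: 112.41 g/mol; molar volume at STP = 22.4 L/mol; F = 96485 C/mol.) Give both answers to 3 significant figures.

1.92 g Cd; 0.191 L O₂

Q = 0.609 × 5400 = 3289 C; n(e⁻) = 3289 / 96485 = 0.03409 mol
Cathode: Cd²⁺ + 2e⁻ → Cd → n(Cd) = 0.03409/2 = 0.01705 mol → 1.92 g
Anode: 2H₂O → O₂ + 4H⁺ + 4e⁻ → n(O₂) = 0.03409/4 = 0.008523 mol → 0.191 L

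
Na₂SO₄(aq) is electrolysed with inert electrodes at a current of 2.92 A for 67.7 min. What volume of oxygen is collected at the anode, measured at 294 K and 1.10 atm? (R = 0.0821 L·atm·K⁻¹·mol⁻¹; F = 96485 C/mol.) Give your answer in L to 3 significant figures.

0.674 L

Q = 2.92 A × 4062 s = 11860 C
n(e⁻) = 11860 / 96485 = 0.1229 mol
2H₂O → O₂ + 4H⁺ + 4e⁻, so n(O₂) = 0.1229 / 4 = 0.03073 mol
V = nRT/P = 0.03073 × 0.0821 × 294 / 1.10 = 0.6743 L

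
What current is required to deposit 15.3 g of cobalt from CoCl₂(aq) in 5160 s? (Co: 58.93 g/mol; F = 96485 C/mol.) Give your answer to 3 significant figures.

n(Co) = 15.3 / 58.93 = 0.2596 mol
Co²⁺ + 2e⁻ → Co, so n(e⁻) = 2 × 0.2596 = 0.5192 mol
Q = 0.5192 × 96485 = 50100 C
I = Q / t = 50100 / 5160 s = 9.71 A

9.71 A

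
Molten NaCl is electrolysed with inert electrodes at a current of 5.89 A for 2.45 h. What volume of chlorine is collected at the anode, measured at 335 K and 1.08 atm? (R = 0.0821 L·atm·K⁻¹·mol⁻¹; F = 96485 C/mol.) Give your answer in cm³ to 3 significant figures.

6860 cm³

Q = 5.89 A × 8820 s = 51950 C
Moles of electrons = 51950 / 96485 = 0.5384 mol
2Cl⁻ → Cl₂ + 2e⁻, so n(Cl₂) = 0.5384 / 2 = 0.2692 mol
V = nRT/P = 0.2692 × 0.0821 × 335 / 1.08 = 6.856 L
= 6860 cm³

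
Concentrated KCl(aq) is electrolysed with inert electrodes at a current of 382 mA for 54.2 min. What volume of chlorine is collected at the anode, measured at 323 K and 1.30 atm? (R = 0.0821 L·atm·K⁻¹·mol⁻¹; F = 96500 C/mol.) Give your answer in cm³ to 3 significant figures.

Q = 0.382 A × 3252 s = 1242 C
n(e⁻) = Q/F = 1242/96500 = 0.01287 mol
2Cl⁻ → Cl₂ + 2e⁻, so n(Cl₂) = 0.01287 / 2 = 0.006435 mol
V = nRT/P = 0.006435 × 0.0821 × 323 / 1.30 = 0.1313 L
= 131 cm³

131 cm³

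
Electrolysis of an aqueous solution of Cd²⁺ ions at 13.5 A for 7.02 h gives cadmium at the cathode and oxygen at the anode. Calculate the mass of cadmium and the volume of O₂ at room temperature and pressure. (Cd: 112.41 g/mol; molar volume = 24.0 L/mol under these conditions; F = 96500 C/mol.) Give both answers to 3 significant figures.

Q = 13.5 × 25272 = 3.412×10^5 C; n(e⁻) = 3.412×10^5 / 96500 = 3.536 mol
Cathode: Cd²⁺ + 2e⁻ → Cd → n(Cd) = 3.536/2 = 1.768 mol → 199 g
Anode: 2H₂O → O₂ + 4H⁺ + 4e⁻ → n(O₂) = 3.536/4 = 0.8840 mol → 21.2 L

199 g Cd; 21.2 L O₂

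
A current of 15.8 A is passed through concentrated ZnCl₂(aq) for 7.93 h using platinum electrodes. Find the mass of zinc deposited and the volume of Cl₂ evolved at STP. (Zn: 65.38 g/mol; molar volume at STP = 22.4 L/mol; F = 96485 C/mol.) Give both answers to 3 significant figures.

153 g Zn; 52.4 L Cl₂

Q = 15.8 × 28548 = 4.511×10^5 C; n(e⁻) = 4.511×10^5 / 96485 = 4.675 mol
Cathode: Zn²⁺ + 2e⁻ → Zn → n(Zn) = 4.675/2 = 2.338 mol → 153 g
Anode: 2Cl⁻ → Cl₂ + 2e⁻ → n(Cl₂) = 4.675/2 = 2.338 mol → 52.4 L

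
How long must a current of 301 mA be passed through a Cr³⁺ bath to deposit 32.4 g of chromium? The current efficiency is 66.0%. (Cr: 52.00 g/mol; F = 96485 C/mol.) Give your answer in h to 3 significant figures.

n(Cr) = 32.4 / 52.00 = 0.6231 mol
Cr³⁺ + 3e⁻ → Cr, so n(e⁻) = 3 × 0.6231 = 1.869 mol
Q = 1.869 × 96485 / 0.660 = 2.732×10^5 C
t = Q / I = 2.732×10^5 / 0.301 = 9.076×10^5 s = 252 h

252 h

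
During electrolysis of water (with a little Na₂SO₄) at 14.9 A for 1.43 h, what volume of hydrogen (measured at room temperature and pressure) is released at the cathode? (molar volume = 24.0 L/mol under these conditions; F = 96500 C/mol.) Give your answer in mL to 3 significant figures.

Charge passed = 14.9 × 5148 = 76710 C
n(e⁻) = 76710 / 96500 = 0.7949 mol
2H⁺ + 2e⁻ → H₂, so n(H₂) = 0.7949 / 2 = 0.3975 mol
V = 0.3975 × 24.0 = 9.540 L
= 9540 mL

9540 mL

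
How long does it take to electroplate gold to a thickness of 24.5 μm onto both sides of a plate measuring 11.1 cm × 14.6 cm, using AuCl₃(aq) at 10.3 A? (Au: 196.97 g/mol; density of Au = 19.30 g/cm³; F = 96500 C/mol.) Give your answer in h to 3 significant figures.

0.607 h

Plated area = 2 × 11.1 × 14.6 = 324.1 cm²
Volume = 324.1 × 24.5×10⁻⁴ cm = 0.7940 cm³
m(Au) = 0.7940 × 19.30 = 15.32 g
n(Au) = 15.32 / 196.97 = 0.07778 mol; n(e⁻) = 3 × 0.07778 = 0.2333 mol
Q = 0.2333 × 96500 = 22510 C
t = 22510 / 10.3 = 2185 s = 0.607 h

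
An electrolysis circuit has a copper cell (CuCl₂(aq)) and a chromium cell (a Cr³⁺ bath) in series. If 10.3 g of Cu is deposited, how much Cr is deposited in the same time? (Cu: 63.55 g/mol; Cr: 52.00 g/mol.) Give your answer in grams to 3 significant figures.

n(Cu) = 10.3 / 63.55 = 0.1621 mol
Cu²⁺ + 2e⁻ → Cu, so n(e⁻) = 2 × 0.1621 = 0.3242 mol
Same current for the same time ⇒ same n(e⁻) = 0.3242 mol in both cells.
Cr³⁺ + 3e⁻ → Cr, so n(Cr) = 0.3242 / 3 = 0.1081 mol
m(Cr) = 0.1081 × 52.00 = 5.62 g

5.62 g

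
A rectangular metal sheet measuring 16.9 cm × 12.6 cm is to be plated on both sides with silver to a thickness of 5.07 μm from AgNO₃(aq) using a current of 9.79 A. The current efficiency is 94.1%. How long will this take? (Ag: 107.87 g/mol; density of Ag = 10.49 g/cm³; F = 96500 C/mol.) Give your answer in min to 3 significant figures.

3.67 min

Plated area = 2 × 16.9 × 12.6 = 425.9 cm²
Volume = 425.9 × 5.07×10⁻⁴ cm = 0.2159 cm³
m(Ag) = 0.2159 × 10.49 = 2.265 g
n(Ag) = 2.265 / 107.87 = 0.02100 mol; n(e⁻) = 0.02100 mol
Q = 0.02100 × 96500 / 0.941 = 2154 C
t = 2154 / 9.79 = 220.0 s = 3.67 min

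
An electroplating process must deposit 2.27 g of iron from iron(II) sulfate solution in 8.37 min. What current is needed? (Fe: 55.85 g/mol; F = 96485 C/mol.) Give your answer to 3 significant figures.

15.6 A

n(Fe) = 2.27 / 55.85 = 0.04064 mol
Fe²⁺ + 2e⁻ → Fe, so n(e⁻) = 2 × 0.04064 = 0.08128 mol
Q = 0.08128 × 96485 = 7842 C
I = Q / t = 7842 / 502.2 s = 15.6 A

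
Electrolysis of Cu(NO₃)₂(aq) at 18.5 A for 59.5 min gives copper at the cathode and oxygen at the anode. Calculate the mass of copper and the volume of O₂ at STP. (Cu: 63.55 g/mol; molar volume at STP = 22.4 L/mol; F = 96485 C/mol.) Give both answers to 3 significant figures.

Q = 18.5 × 3570 = 66050 C; n(e⁻) = 66050 / 96485 = 0.6846 mol
Cathode: Cu²⁺ + 2e⁻ → Cu → n(Cu) = 0.6846/2 = 0.3423 mol → 21.8 g
Anode: 2H₂O → O₂ + 4H⁺ + 4e⁻ → n(O₂) = 0.6846/4 = 0.1712 mol → 3.83 L

21.8 g Cu; 3.83 L O₂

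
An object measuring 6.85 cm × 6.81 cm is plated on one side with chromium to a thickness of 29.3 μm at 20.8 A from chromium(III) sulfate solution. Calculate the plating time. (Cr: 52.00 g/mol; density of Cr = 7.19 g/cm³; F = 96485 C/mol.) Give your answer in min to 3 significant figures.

Plated area = 6.85 × 6.81 = 46.65 cm²
Volume = 46.65 × 29.3×10⁻⁴ cm = 0.1367 cm³
m(Cr) = 0.1367 × 7.19 = 0.9829 g
n(Cr) = 0.9829 / 52.00 = 0.01890 mol; n(e⁻) = 3 × 0.01890 = 0.05670 mol
Q = 0.05670 × 96485 = 5471 C
t = 5471 / 20.8 = 263.0 s = 4.38 min

4.38 min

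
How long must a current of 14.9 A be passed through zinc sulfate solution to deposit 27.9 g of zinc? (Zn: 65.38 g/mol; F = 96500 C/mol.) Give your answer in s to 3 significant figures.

n(Zn) = 27.9 / 65.38 = 0.4267 mol
Zn²⁺ + 2e⁻ → Zn, so n(e⁻) = 2 × 0.4267 = 0.8534 mol
Q = 0.8534 × 96500 = 82350 C
t = Q / I = 82350 / 14.9 = 5527 s

5530 s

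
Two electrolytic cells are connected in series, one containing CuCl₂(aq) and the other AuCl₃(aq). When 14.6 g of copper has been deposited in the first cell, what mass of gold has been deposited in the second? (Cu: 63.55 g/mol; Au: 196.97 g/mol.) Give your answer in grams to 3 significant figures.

n(Cu) = 14.6 / 63.55 = 0.2297 mol
Cu²⁺ + 2e⁻ → Cu, so n(e⁻) = 2 × 0.2297 = 0.4594 mol
Since the cells are in series, n(e⁻) in the Au cell is also 0.4594 mol.
Au³⁺ + 3e⁻ → Au, so n(Au) = 0.4594 / 3 = 0.1531 mol
m(Au) = 0.1531 × 196.97 = 30.2 g

30.2 g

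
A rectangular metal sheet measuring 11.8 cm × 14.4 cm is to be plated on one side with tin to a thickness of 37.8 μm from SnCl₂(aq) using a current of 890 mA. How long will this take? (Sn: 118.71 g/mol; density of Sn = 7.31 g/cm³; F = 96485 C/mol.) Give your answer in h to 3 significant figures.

Plated area = 11.8 × 14.4 = 169.9 cm²
Volume = 169.9 × 37.8×10⁻⁴ cm = 0.6422 cm³
m(Sn) = 0.6422 × 7.31 = 4.694 g
n(Sn) = 4.694 / 118.71 = 0.03954 mol; n(e⁻) = 2 × 0.03954 = 0.07908 mol
Q = 0.07908 × 96485 = 7630 C
t = 7630 / 0.890 = 8573 s = 2.38 h

2.38 h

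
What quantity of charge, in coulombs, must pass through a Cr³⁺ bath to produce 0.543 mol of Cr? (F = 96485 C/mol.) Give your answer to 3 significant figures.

1.57×10^5 C

Cr³⁺ + 3e⁻ → Cr, so n(e⁻) = 3 × 0.543 = 1.629 mol
Q = 1.629 × 96485 = 1.572×10^5 C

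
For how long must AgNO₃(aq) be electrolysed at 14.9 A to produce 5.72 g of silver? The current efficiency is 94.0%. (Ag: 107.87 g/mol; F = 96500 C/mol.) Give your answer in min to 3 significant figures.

6.09 min

n(Ag) = 5.72 / 107.87 = 0.05303 mol
Ag⁺ + e⁻ → Ag, so n(e⁻) = 0.05303 mol
Q = 0.05303 × 96500 / 0.940 = 5444 C
t = Q / I = 5444 / 14.9 = 365.4 s = 6.09 min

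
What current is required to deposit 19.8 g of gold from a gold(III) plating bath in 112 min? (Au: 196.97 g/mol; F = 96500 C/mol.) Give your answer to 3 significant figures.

4.33 A

n(Au) = 19.8 / 196.97 = 0.1005 mol
Au³⁺ + 3e⁻ → Au, so n(e⁻) = 3 × 0.1005 = 0.3015 mol
Q = 0.3015 × 96500 = 29090 C
I = Q / t = 29090 / 6720 s = 4.33 A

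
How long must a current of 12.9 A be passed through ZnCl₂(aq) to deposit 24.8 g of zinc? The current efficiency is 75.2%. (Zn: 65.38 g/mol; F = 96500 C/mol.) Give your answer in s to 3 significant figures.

7550 s

n(Zn) = 24.8 / 65.38 = 0.3793 mol
Zn²⁺ + 2e⁻ → Zn, so n(e⁻) = 2 × 0.3793 = 0.7586 mol
Q = 0.7586 × 96500 / 0.752 = 97350 C
t = Q / I = 97350 / 12.9 = 7547 s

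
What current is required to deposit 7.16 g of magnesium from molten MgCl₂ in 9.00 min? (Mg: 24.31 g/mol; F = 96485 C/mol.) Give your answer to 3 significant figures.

n(Mg) = 7.16 / 24.31 = 0.2945 mol
Mg²⁺ + 2e⁻ → Mg, so n(e⁻) = 2 × 0.2945 = 0.5890 mol
Q = 0.5890 × 96485 = 56830 C
I = Q / t = 56830 / 540 s = 105 A

105 A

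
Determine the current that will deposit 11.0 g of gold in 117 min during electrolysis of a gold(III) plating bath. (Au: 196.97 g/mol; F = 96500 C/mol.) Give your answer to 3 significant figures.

n(Au) = 11.0 / 196.97 = 0.05585 mol
Au³⁺ + 3e⁻ → Au, so n(e⁻) = 3 × 0.05585 = 0.1676 mol
Q = 0.1676 × 96500 = 16170 C
I = Q / t = 16170 / 7020 s = 2.30 A

2.30 A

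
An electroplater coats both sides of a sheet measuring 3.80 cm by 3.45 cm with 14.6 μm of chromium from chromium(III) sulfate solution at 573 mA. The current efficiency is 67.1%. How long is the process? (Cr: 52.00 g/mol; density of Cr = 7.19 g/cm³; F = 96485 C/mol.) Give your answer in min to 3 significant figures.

Plated area = 2 × 3.80 × 3.45 = 26.22 cm²
Volume = 26.22 × 14.6×10⁻⁴ cm = 0.03828 cm³
m(Cr) = 0.03828 × 7.19 = 0.2752 g
n(Cr) = 0.2752 / 52.00 = 0.005292 mol; n(e⁻) = 3 × 0.005292 = 0.01588 mol
Q = 0.01588 × 96485 / 0.671 = 2283 C
t = 2283 / 0.573 = 3984 s = 66.4 min

66.4 min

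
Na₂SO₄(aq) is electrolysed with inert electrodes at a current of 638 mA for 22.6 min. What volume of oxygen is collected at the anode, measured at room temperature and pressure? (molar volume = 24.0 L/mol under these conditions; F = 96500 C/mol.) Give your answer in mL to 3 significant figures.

53.8 mL

Charge passed = 0.638 × 1356 = 865.1 C
n(e⁻) = 865.1 / 96500 = 0.008965 mol
2H₂O → O₂ + 4H⁺ + 4e⁻, so n(O₂) = 0.008965 / 4 = 0.002241 mol
V = 0.002241 × 24.0 = 0.05378 L
= 53.8 mL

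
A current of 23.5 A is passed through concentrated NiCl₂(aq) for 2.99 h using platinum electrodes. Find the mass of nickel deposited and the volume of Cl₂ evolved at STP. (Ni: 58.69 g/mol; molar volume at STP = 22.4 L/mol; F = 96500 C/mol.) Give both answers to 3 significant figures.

Q = 23.5 × 10764 = 2.530×10^5 C; n(e⁻) = 2.530×10^5 / 96500 = 2.622 mol
Cathode: Ni²⁺ + 2e⁻ → Ni → n(Ni) = 2.622/2 = 1.311 mol → 76.9 g
Anode: 2Cl⁻ → Cl₂ + 2e⁻ → n(Cl₂) = 2.622/2 = 1.311 mol → 29.4 L

76.9 g Ni; 29.4 L Cl₂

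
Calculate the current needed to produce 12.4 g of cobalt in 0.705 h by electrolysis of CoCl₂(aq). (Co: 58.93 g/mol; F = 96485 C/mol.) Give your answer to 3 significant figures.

16.0 A

n(Co) = 12.4 / 58.93 = 0.2104 mol
Co²⁺ + 2e⁻ → Co, so n(e⁻) = 2 × 0.2104 = 0.4208 mol
Q = 0.4208 × 96485 = 40600 C
I = Q / t = 40600 / 2538 s = 16.0 A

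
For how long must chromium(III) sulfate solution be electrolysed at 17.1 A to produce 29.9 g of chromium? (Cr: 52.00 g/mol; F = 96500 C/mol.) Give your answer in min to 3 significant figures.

n(Cr) = 29.9 / 52.00 = 0.5750 mol
Cr³⁺ + 3e⁻ → Cr, so n(e⁻) = 3 × 0.5750 = 1.725 mol
Q = 1.725 × 96500 = 1.665×10^5 C
t = Q / I = 1.665×10^5 / 17.1 = 9737 s = 162 min

162 min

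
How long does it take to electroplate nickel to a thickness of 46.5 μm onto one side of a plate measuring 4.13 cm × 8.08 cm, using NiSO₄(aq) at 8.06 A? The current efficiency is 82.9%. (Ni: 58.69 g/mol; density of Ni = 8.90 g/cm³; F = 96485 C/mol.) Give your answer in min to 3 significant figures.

11.3 min

Plated area = 4.13 × 8.08 = 33.37 cm²
Volume = 33.37 × 46.5×10⁻⁴ cm = 0.1552 cm³
m(Ni) = 0.1552 × 8.90 = 1.381 g
n(Ni) = 1.381 / 58.69 = 0.02353 mol; n(e⁻) = 2 × 0.02353 = 0.04706 mol
Q = 0.04706 × 96485 / 0.829 = 5477 C
t = 5477 / 8.06 = 679.5 s = 11.3 min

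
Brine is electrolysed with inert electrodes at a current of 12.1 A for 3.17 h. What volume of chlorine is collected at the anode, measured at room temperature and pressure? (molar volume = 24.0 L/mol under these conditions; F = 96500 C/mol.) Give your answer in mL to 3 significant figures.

Q = It = 12.1 × 11412 = 1.381×10^5 C
n(e⁻) = Q/F = 1.381×10^5/96500 = 1.431 mol
2Cl⁻ → Cl₂ + 2e⁻, so n(Cl₂) = 1.431 / 2 = 0.7155 mol
V = 0.7155 × 24.0 = 17.17 L
= 17200 mL

17200 mL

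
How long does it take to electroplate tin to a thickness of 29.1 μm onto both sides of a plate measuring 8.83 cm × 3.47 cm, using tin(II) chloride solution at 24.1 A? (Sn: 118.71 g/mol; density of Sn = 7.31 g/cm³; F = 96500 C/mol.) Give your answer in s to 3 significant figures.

87.9 s

Plated area = 2 × 8.83 × 3.47 = 61.28 cm²
Volume = 61.28 × 29.1×10⁻⁴ cm = 0.1783 cm³
m(Sn) = 0.1783 × 7.31 = 1.303 g
n(Sn) = 1.303 / 118.71 = 0.01098 mol; n(e⁻) = 2 × 0.01098 = 0.02196 mol
Q = 0.02196 × 96500 = 2119 C
t = 2119 / 24.1 = 87.93 s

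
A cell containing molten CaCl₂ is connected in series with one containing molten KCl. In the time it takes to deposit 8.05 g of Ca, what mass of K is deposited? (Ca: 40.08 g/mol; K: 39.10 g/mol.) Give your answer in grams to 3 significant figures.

n(Ca) = 8.05 / 40.08 = 0.2008 mol
Ca²⁺ + 2e⁻ → Ca, so n(e⁻) = 2 × 0.2008 = 0.4016 mol
Since the cells are in series, n(e⁻) in the K cell is also 0.4016 mol.
K⁺ + e⁻ → K, so n(K) = 0.4016 mol
m(K) = 0.4016 × 39.10 = 15.7 g

15.7 g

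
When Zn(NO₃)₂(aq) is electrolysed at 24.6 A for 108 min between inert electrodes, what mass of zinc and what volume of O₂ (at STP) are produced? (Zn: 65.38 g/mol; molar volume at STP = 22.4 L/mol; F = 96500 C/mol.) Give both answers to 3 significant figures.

54.0 g Zn; 9.25 L O₂

Q = 24.6 × 6480 = 1.594×10^5 C; n(e⁻) = 1.594×10^5 / 96500 = 1.652 mol
Cathode: Zn²⁺ + 2e⁻ → Zn → n(Zn) = 1.652/2 = 0.8260 mol → 54.0 g
Anode: 2H₂O → O₂ + 4H⁺ + 4e⁻ → n(O₂) = 1.652/4 = 0.4130 mol → 9.25 L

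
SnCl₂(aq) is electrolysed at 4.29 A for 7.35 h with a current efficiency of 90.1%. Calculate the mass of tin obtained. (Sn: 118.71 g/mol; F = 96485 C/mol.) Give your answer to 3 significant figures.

62.9 g

Q = 4.29 × 26460 = 1.135×10^5 C
n(e⁻) = 1.135×10^5 / 96485 = 1.176 mol
Sn²⁺ + 2e⁻ → Sn, so theoretical m(Sn) = 0.5880 × 118.71 = 69.80 g
Actual mass = 90.1% × 69.80 = 62.9 g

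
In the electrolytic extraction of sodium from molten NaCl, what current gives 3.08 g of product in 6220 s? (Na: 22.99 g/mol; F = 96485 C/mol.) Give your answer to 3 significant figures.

2.08 A

n(Na) = 3.08 / 22.99 = 0.1340 mol
Na⁺ + e⁻ → Na, so n(e⁻) = 0.1340 mol
Q = 0.1340 × 96485 = 12930 C
I = Q / t = 12930 / 6220 s = 2.08 A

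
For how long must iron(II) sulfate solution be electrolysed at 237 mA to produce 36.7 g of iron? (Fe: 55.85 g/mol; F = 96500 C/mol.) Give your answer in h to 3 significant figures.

149 h

n(Fe) = 36.7 / 55.85 = 0.6571 mol
Fe²⁺ + 2e⁻ → Fe, so n(e⁻) = 2 × 0.6571 = 1.314 mol
Q = 1.314 × 96500 = 1.268×10^5 C
t = Q / I = 1.268×10^5 / 0.237 = 5.350×10^5 s = 149 h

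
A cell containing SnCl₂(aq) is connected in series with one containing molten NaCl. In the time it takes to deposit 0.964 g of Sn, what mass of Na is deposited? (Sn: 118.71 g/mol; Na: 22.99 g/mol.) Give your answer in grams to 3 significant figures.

n(Sn) = 0.964 / 118.71 = 0.008121 mol
Sn²⁺ + 2e⁻ → Sn, so n(e⁻) = 2 × 0.008121 = 0.01624 mol
In series, the same 0.01624 mol of electrons flows through the second cell.
Na⁺ + e⁻ → Na, so n(Na) = 0.01624 mol
m(Na) = 0.01624 × 22.99 = 0.373 g

0.373 g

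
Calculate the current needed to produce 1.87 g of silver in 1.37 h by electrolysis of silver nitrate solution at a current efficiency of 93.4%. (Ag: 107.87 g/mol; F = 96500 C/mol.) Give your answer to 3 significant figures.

n(Ag) = 1.87 / 107.87 = 0.01734 mol
Ag⁺ + e⁻ → Ag, so n(e⁻) = 0.01734 mol
Q = 0.01734 × 96500 / 0.934 = 1792 C
I = Q / t = 1792 / 4932 s = 0.363 A

0.363 A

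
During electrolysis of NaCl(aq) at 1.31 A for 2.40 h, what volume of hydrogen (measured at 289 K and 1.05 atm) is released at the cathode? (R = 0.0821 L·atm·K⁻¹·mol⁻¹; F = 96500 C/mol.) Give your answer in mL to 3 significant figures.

Charge passed = 1.31 × 8640 = 11320 C
n(e⁻) = 11320 / 96500 = 0.1173 mol
2H⁺ + 2e⁻ → H₂, so n(H₂) = 0.1173 / 2 = 0.05865 mol
V = nRT/P = 0.05865 × 0.0821 × 289 / 1.05 = 1.325 L
= 1330 mL

1330 mL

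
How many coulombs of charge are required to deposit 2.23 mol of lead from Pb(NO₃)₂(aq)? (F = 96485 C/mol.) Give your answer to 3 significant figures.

Pb²⁺ + 2e⁻ → Pb, so n(e⁻) = 2 × 2.23 = 4.460 mol
Q = 4.460 × 96485 = 4.303×10^5 C

4.30×10^5 C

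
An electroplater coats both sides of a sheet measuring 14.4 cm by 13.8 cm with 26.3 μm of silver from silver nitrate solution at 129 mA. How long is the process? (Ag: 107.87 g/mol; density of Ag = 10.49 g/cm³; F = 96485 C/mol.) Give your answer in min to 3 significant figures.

1270 min

Plated area = 2 × 14.4 × 13.8 = 397.4 cm²
Volume = 397.4 × 26.3×10⁻⁴ cm = 1.045 cm³
m(Ag) = 1.045 × 10.49 = 10.96 g
n(Ag) = 10.96 / 107.87 = 0.1016 mol; n(e⁻) = 0.1016 mol
Q = 0.1016 × 96485 = 9803 C
t = 9803 / 0.129 = 75990 s = 1270 min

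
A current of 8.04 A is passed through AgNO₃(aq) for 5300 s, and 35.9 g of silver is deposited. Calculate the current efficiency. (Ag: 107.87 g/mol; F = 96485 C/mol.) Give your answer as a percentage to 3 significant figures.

Q = 8.04 × 5300 = 42610 C
n(e⁻) = 42610 / 96485 = 0.4416 mol
Ag⁺ + e⁻ → Ag, so theoretical n(Ag) = 0.4416 mol → 47.64 g
Efficiency = 35.9 / 47.64 = 0.7536 = 75.4%

75.4%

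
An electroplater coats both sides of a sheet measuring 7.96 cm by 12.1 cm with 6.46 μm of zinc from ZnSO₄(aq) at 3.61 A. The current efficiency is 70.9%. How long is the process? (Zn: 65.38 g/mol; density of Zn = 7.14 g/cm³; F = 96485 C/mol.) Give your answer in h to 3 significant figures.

Plated area = 2 × 7.96 × 12.1 = 192.6 cm²
Volume = 192.6 × 6.46×10⁻⁴ cm = 0.1244 cm³
m(Zn) = 0.1244 × 7.14 = 0.8882 g
n(Zn) = 0.8882 / 65.38 = 0.01359 mol; n(e⁻) = 2 × 0.01359 = 0.02718 mol
Q = 0.02718 × 96485 / 0.709 = 3699 C
t = 3699 / 3.61 = 1025 s = 0.285 h

0.285 h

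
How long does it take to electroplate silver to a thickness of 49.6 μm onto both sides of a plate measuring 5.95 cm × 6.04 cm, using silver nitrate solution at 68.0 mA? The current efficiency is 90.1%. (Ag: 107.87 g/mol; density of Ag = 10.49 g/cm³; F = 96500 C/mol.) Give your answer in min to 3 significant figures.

Plated area = 2 × 5.95 × 6.04 = 71.88 cm²
Volume = 71.88 × 49.6×10⁻⁴ cm = 0.3565 cm³
m(Ag) = 0.3565 × 10.49 = 3.740 g
n(Ag) = 3.740 / 107.87 = 0.03467 mol; n(e⁻) = 0.03467 mol
Q = 0.03467 × 96500 / 0.901 = 3713 C
t = 3713 / 0.0680 = 54600 s = 910 min

910 min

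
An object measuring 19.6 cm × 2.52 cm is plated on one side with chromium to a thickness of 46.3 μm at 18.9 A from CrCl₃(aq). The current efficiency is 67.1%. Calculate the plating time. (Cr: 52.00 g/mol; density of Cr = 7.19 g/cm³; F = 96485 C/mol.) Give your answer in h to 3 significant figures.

0.200 h

Plated area = 19.6 × 2.52 = 49.39 cm²
Volume = 49.39 × 46.3×10⁻⁴ cm = 0.2287 cm³
m(Cr) = 0.2287 × 7.19 = 1.644 g
n(Cr) = 1.644 / 52.00 = 0.03162 mol; n(e⁻) = 3 × 0.03162 = 0.09486 mol
Q = 0.09486 × 96485 / 0.671 = 13640 C
t = 13640 / 18.9 = 721.7 s = 0.200 h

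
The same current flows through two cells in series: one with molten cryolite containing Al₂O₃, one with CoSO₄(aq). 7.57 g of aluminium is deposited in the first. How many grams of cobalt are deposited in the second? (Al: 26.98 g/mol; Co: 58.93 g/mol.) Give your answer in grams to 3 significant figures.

24.8 g

n(Al) = 7.57 / 26.98 = 0.2806 mol
Al³⁺ + 3e⁻ → Al, so n(e⁻) = 3 × 0.2806 = 0.8418 mol
Same current for the same time ⇒ same n(e⁻) = 0.8418 mol in both cells.
Co²⁺ + 2e⁻ → Co, so n(Co) = 0.8418 / 2 = 0.4209 mol
m(Co) = 0.4209 × 58.93 = 24.8 g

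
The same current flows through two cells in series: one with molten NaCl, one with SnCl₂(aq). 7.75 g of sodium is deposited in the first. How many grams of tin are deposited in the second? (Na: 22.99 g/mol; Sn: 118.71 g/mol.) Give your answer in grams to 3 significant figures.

n(Na) = 7.75 / 22.99 = 0.3371 mol
Na⁺ + e⁻ → Na, so n(e⁻) = 0.3371 mol
Since the cells are in series, n(e⁻) in the Sn cell is also 0.3371 mol.
Sn²⁺ + 2e⁻ → Sn, so n(Sn) = 0.3371 / 2 = 0.1686 mol
m(Sn) = 0.1686 × 118.71 = 20.0 g

20.0 g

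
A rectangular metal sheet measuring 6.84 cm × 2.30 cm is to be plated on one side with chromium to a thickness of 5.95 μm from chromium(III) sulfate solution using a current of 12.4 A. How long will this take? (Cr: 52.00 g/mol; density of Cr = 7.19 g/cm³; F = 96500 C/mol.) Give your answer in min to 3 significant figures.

Plated area = 6.84 × 2.30 = 15.73 cm²
Volume = 15.73 × 5.95×10⁻⁴ cm = 0.009359 cm³
m(Cr) = 0.009359 × 7.19 = 0.06729 g
n(Cr) = 0.06729 / 52.00 = 0.001294 mol; n(e⁻) = 3 × 0.001294 = 0.003882 mol
Q = 0.003882 × 96500 = 374.6 C
t = 374.6 / 12.4 = 30.21 s = 0.504 min

0.504 min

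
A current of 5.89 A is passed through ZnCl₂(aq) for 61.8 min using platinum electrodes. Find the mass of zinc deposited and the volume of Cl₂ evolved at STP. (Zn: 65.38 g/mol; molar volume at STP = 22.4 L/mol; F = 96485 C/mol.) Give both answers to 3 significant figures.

7.40 g Zn; 2.54 L Cl₂

Q = 5.89 × 3708 = 21840 C; n(e⁻) = 21840 / 96485 = 0.2264 mol
Cathode: Zn²⁺ + 2e⁻ → Zn → n(Zn) = 0.2264/2 = 0.1132 mol → 7.40 g
Anode: 2Cl⁻ → Cl₂ + 2e⁻ → n(Cl₂) = 0.2264/2 = 0.1132 mol → 2.54 L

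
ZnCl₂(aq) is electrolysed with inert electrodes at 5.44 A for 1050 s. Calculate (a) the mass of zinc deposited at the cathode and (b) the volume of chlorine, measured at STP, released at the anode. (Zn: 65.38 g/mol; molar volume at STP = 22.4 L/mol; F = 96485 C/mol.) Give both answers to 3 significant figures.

1.94 g Zn; 0.663 L Cl₂

Q = 5.44 × 1050 = 5712 C; n(e⁻) = 5712 / 96485 = 0.05920 mol
Cathode: Zn²⁺ + 2e⁻ → Zn → n(Zn) = 0.05920/2 = 0.02960 mol → 1.94 g
Anode: 2Cl⁻ → Cl₂ + 2e⁻ → n(Cl₂) = 0.05920/2 = 0.02960 mol → 0.663 L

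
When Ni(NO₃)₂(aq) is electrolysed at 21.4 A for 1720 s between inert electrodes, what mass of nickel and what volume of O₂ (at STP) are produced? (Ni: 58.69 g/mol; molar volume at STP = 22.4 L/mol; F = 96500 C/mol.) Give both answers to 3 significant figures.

11.2 g Ni; 2.14 L O₂

Q = 21.4 × 1720 = 36810 C; n(e⁻) = 36810 / 96500 = 0.3815 mol
Cathode: Ni²⁺ + 2e⁻ → Ni → n(Ni) = 0.3815/2 = 0.1908 mol → 11.2 g
Anode: 2H₂O → O₂ + 4H⁺ + 4e⁻ → n(O₂) = 0.3815/4 = 0.09538 mol → 2.14 L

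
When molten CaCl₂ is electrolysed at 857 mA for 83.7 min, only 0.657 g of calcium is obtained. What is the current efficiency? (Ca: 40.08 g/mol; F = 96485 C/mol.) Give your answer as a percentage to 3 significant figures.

73.5%

Q = 0.857 × 5022 = 4304 C
n(e⁻) = 4304 / 96485 = 0.04461 mol
Ca²⁺ + 2e⁻ → Ca, so theoretical n(Ca) = 0.02231 mol → 0.8942 g
Efficiency = 0.657 / 0.8942 = 0.7347 = 73.5%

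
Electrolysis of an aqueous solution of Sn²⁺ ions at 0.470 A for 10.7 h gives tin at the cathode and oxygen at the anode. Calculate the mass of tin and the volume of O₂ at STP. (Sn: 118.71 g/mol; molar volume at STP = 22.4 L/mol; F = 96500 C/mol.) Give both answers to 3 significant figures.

11.1 g Sn; 1.05 L O₂

Q = 0.470 × 38520 = 18100 C; n(e⁻) = 18100 / 96500 = 0.1876 mol
Cathode: Sn²⁺ + 2e⁻ → Sn → n(Sn) = 0.1876/2 = 0.09380 mol → 11.1 g
Anode: 2H₂O → O₂ + 4H⁺ + 4e⁻ → n(O₂) = 0.1876/4 = 0.04690 mol → 1.05 L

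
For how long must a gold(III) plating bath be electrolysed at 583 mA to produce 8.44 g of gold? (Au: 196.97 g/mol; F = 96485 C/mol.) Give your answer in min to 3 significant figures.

n(Au) = 8.44 / 196.97 = 0.04285 mol
Au³⁺ + 3e⁻ → Au, so n(e⁻) = 3 × 0.04285 = 0.1286 mol
Q = 0.1286 × 96485 = 12410 C
t = Q / I = 12410 / 0.583 = 21290 s = 355 min

355 min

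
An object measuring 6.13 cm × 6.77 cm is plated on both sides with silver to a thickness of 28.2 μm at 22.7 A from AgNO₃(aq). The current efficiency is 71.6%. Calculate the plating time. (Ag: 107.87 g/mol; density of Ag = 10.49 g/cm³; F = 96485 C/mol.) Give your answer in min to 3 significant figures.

Plated area = 2 × 6.13 × 6.77 = 83.00 cm²
Volume = 83.00 × 28.2×10⁻⁴ cm = 0.2341 cm³
m(Ag) = 0.2341 × 10.49 = 2.456 g
n(Ag) = 2.456 / 107.87 = 0.02277 mol; n(e⁻) = 0.02277 mol
Q = 0.02277 × 96485 / 0.716 = 3068 C
t = 3068 / 22.7 = 135.2 s = 2.25 min

2.25 min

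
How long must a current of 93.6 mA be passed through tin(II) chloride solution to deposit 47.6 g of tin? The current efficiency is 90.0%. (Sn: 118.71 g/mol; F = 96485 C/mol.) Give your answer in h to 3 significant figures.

255 h

n(Sn) = 47.6 / 118.71 = 0.4010 mol
Sn²⁺ + 2e⁻ → Sn, so n(e⁻) = 2 × 0.4010 = 0.8020 mol
Q = 0.8020 × 96485 / 0.900 = 85980 C
t = Q / I = 85980 / 0.0936 = 9.186×10^5 s = 255 h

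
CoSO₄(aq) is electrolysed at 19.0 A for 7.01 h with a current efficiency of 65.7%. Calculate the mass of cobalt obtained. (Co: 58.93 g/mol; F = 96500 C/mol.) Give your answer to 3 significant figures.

96.2 g

Q = 19.0 × 25236 = 4.795×10^5 C
n(e⁻) = 4.795×10^5 / 96500 = 4.969 mol
Co²⁺ + 2e⁻ → Co, so theoretical m(Co) = 2.485 × 58.93 = 146.4 g
Actual mass = 65.7% × 146.4 = 96.2 g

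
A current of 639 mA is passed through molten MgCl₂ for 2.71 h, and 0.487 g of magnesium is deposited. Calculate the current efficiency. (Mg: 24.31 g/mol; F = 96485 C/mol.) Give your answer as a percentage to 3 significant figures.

62.0%

Q = 0.639 × 9756 = 6234 C
n(e⁻) = 6234 / 96485 = 0.06461 mol
Mg²⁺ + 2e⁻ → Mg, so theoretical n(Mg) = 0.03231 mol → 0.7855 g
Efficiency = 0.487 / 0.7855 = 0.6200 = 62.0%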